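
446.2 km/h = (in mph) 277.3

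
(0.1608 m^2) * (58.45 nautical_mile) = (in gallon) 4.598e+06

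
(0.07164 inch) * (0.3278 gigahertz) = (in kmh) 2.147e+06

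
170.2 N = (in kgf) 17.36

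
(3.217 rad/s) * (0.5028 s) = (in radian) 1.618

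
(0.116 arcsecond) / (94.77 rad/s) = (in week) 9.812e-15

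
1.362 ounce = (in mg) 3.861e+04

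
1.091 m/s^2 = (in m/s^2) 1.091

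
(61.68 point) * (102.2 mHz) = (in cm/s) 0.2224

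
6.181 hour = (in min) 370.9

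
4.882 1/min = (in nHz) 8.137e+07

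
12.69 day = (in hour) 304.6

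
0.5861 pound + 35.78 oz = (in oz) 45.16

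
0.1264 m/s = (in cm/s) 12.64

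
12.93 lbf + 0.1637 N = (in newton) 57.68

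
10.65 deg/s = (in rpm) 1.775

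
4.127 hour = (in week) 0.02457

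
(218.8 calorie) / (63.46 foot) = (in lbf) 10.64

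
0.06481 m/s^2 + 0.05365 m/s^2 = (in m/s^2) 0.1185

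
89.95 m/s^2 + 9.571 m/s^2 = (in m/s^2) 99.52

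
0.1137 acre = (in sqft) 4953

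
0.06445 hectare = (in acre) 0.1593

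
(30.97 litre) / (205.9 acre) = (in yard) 4.065e-08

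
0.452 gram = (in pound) 0.0009965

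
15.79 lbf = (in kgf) 7.162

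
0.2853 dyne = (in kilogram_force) 2.909e-07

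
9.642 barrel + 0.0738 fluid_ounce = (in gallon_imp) 337.2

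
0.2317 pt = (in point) 0.2317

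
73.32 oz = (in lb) 4.582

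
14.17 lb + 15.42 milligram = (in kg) 6.427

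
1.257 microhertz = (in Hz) 1.257e-06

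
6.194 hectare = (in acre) 15.31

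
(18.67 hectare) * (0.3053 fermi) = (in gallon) 1.506e-08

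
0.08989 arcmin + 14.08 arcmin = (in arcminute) 14.17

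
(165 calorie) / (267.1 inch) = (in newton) 101.8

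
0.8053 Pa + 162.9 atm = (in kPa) 1.651e+04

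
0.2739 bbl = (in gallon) 11.5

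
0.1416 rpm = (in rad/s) 0.01483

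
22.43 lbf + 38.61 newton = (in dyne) 1.384e+07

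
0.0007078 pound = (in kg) 0.0003211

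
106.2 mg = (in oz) 0.003746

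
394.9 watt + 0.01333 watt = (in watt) 394.9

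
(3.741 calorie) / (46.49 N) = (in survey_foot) 1.105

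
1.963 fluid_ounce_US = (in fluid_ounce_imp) 2.043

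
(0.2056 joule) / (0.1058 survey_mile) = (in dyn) 120.8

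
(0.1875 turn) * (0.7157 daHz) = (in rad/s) 8.432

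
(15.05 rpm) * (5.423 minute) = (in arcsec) 1.058e+08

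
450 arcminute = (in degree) 7.5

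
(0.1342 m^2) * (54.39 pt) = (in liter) 2.575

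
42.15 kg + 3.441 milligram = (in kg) 42.15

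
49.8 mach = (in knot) 3.296e+04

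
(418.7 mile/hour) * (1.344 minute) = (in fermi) 1.509e+19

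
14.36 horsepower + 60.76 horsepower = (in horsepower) 75.12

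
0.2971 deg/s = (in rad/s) 0.005185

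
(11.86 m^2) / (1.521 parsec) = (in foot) 8.291e-16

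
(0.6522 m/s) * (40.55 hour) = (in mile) 59.16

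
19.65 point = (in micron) 6932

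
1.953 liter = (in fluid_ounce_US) 66.04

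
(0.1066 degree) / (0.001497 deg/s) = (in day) 0.0008242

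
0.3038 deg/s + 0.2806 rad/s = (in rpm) 2.73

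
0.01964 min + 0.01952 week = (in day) 0.1367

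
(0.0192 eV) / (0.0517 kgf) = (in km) 6.067e-24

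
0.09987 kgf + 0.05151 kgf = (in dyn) 1.485e+05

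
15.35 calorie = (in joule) 64.22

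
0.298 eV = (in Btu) 4.525e-23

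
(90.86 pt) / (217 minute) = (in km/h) 8.863e-06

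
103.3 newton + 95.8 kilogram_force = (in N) 1043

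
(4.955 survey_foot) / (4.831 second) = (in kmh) 1.125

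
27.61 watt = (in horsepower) 0.03703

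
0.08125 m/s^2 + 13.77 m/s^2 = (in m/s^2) 13.85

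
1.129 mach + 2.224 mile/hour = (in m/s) 385.4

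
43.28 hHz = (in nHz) 4.328e+12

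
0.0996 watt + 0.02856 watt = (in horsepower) 0.0001719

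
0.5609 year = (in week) 29.25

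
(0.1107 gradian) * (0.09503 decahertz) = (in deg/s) 0.09468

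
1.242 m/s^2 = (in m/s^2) 1.242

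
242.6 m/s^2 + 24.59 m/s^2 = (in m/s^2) 267.2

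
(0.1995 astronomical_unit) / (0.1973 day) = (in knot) 3.403e+06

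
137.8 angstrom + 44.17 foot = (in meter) 13.46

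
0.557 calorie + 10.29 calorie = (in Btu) 0.04302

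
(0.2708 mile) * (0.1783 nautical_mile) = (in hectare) 14.39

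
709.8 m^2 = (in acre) 0.1754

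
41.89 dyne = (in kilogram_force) 4.272e-05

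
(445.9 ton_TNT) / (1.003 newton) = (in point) 5.273e+15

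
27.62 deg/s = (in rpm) 4.603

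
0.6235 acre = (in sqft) 2.716e+04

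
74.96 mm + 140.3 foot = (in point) 1.214e+05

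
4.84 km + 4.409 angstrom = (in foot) 1.588e+04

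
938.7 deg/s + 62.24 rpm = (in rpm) 218.7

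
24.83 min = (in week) 0.002463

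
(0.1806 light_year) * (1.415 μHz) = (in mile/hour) 5.408e+09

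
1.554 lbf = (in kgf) 0.7049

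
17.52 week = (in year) 0.336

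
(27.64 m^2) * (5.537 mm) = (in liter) 153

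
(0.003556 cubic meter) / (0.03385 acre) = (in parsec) 8.413e-22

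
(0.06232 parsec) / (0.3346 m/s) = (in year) 1.822e+08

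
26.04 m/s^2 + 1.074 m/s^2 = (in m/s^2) 27.11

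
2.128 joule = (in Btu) 0.002017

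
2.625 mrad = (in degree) 0.1504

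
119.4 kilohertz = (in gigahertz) 0.0001194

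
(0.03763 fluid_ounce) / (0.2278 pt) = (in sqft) 0.1491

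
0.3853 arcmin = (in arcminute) 0.3853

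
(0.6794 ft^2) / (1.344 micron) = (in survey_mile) 29.18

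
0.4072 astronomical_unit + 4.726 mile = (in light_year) 6.439e-06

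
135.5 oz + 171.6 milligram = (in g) 3842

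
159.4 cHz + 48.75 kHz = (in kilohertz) 48.75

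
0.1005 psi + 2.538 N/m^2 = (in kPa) 0.6955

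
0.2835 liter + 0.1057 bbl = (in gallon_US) 4.514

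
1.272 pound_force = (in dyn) 5.658e+05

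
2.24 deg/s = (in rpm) 0.3733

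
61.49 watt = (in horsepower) 0.08246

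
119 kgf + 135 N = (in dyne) 1.302e+08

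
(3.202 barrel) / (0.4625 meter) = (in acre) 0.000272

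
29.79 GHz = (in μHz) 2.979e+16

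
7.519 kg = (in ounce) 265.2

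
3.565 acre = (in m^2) 1.443e+04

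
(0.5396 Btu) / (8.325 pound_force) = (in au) 1.028e-10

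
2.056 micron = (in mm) 0.002056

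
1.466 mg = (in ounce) 5.171e-05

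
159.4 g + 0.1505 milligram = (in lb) 0.3514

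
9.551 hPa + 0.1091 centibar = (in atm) 0.0105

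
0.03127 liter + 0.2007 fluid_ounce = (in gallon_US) 0.009829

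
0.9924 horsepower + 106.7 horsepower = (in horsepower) 107.7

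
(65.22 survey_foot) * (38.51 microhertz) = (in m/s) 0.0007655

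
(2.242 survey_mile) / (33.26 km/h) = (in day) 0.00452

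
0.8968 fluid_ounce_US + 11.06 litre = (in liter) 11.09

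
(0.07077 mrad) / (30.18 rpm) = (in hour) 6.22e-09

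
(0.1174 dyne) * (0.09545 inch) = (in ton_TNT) 6.803e-19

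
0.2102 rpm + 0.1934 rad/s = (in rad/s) 0.2154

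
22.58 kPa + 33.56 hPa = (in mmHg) 194.5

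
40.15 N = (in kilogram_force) 4.094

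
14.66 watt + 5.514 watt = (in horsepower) 0.02705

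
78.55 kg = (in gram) 7.855e+04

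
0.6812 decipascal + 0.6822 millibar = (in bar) 0.0006829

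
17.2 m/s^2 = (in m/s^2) 17.2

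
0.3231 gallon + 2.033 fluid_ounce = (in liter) 1.283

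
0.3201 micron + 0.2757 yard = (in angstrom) 2.521e+09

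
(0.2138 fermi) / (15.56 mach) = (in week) 6.672e-26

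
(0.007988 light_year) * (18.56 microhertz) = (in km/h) 5.049e+09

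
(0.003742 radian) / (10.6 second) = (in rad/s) 0.000353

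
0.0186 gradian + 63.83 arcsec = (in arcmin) 2.068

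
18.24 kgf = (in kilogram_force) 18.24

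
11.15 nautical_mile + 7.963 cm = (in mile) 12.83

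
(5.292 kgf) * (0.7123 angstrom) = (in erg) 0.03697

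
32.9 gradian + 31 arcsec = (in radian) 0.5169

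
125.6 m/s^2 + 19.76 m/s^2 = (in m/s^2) 145.4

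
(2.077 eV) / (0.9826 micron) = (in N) 3.387e-13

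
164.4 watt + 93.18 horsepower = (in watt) 6.965e+04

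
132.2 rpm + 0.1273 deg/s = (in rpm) 132.2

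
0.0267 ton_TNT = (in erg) 1.117e+15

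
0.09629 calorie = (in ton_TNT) 9.629e-11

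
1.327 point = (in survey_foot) 0.001536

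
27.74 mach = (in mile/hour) 2.113e+04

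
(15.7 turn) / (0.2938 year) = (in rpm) 0.0001017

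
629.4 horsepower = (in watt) 4.693e+05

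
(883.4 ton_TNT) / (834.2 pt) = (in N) 1.256e+13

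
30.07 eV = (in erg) 4.818e-11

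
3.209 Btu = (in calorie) 809.2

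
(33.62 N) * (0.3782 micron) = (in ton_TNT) 3.039e-15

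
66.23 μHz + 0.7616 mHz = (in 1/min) 0.04967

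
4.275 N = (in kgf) 0.4359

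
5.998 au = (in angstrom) 8.973e+21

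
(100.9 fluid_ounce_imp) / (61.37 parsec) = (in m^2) 1.514e-21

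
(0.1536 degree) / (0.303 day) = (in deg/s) 5.867e-06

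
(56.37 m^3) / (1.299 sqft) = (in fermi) 4.671e+17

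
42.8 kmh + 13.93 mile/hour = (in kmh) 65.22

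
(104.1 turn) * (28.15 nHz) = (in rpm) 0.0001758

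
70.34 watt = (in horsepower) 0.09433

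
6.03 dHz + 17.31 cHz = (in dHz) 7.761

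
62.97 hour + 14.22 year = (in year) 14.23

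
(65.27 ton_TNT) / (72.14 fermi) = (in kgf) 3.86e+23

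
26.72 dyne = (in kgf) 2.725e-05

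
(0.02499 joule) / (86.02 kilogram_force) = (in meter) 2.962e-05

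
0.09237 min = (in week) 9.164e-06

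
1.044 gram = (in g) 1.044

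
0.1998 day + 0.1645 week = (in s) 1.168e+05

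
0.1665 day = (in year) 0.0004562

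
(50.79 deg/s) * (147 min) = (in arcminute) 2.688e+07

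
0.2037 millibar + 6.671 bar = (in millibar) 6671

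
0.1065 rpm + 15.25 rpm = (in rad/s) 1.608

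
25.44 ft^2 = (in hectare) 0.0002363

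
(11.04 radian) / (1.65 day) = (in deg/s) 0.004437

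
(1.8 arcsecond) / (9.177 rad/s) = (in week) 1.572e-12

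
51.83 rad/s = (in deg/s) 2970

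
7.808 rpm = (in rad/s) 0.8177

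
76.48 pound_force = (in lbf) 76.48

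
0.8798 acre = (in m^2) 3560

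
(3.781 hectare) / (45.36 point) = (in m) 2.363e+06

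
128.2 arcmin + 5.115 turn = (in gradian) 2048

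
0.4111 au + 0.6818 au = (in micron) 1.635e+17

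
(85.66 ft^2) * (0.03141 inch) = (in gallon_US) 1.677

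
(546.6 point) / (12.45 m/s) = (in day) 1.793e-07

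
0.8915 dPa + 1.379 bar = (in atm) 1.361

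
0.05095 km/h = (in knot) 0.02751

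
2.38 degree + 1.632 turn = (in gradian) 655.4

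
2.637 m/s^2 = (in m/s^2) 2.637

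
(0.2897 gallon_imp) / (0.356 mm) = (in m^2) 3.699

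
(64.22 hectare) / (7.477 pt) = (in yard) 2.663e+08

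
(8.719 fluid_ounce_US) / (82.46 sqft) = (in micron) 33.66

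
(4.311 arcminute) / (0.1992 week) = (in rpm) 9.94e-08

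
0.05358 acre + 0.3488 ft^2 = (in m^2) 216.9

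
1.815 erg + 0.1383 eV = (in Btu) 1.72e-10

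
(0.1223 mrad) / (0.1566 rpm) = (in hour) 2.072e-06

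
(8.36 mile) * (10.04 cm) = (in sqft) 1.454e+04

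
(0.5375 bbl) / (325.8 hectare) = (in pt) 7.435e-05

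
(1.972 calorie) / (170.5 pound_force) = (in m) 0.01088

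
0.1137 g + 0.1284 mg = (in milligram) 113.8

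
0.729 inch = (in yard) 0.02025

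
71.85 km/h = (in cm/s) 1996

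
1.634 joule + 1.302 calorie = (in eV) 4.42e+19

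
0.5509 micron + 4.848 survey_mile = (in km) 7.802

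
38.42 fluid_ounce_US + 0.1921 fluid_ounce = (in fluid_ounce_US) 38.61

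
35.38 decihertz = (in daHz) 0.3538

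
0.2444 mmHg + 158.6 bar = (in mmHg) 1.19e+05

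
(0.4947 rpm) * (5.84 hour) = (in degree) 6.24e+04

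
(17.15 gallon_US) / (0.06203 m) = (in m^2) 1.047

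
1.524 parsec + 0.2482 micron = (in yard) 5.143e+16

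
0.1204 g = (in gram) 0.1204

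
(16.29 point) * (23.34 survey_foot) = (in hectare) 4.088e-06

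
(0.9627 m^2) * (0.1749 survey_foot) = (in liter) 51.32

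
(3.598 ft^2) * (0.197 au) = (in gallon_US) 2.602e+12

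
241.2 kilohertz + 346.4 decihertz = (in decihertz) 2.412e+06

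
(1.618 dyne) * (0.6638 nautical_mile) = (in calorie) 0.004754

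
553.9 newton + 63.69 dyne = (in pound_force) 124.5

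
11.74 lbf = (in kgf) 5.325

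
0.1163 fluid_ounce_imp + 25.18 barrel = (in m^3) 4.003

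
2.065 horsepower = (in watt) 1540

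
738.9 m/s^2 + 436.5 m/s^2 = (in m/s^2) 1175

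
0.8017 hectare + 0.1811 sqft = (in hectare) 0.8017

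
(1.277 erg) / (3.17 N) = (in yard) 4.406e-08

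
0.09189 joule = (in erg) 9.189e+05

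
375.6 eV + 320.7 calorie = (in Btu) 1.272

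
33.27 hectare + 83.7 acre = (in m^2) 6.714e+05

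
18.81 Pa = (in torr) 0.1411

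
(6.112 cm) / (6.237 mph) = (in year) 6.951e-10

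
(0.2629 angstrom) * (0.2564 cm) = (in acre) 1.666e-17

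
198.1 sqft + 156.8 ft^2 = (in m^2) 32.97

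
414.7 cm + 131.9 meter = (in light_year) 1.438e-14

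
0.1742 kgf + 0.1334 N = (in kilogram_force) 0.1878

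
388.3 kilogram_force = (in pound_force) 856.1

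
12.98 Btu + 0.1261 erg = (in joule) 1.369e+04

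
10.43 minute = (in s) 625.8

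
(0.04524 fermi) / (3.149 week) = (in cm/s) 2.375e-21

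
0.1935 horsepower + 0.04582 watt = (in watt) 144.3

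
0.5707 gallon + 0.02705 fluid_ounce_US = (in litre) 2.161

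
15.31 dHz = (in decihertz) 15.31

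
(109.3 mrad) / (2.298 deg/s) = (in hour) 0.000757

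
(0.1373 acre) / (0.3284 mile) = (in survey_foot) 3.449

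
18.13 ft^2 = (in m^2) 1.684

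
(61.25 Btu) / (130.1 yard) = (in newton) 543.2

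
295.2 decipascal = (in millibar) 0.2952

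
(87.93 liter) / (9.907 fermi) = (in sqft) 9.554e+13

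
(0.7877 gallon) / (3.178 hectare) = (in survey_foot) 3.078e-07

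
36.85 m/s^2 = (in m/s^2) 36.85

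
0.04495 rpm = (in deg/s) 0.2697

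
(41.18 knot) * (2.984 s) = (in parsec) 2.049e-15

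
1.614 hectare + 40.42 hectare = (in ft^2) 4.525e+06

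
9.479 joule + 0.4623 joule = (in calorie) 2.376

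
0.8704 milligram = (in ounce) 3.07e-05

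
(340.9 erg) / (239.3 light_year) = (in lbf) 3.385e-24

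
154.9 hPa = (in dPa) 1.549e+05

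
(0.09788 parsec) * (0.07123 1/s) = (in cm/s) 2.151e+16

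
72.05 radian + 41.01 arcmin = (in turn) 11.47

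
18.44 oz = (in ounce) 18.44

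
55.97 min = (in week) 0.005553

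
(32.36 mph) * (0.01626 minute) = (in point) 4.001e+04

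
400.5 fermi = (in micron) 4.005e-07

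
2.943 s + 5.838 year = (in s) 1.841e+08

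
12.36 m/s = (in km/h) 44.5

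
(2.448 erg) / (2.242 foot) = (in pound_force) 8.053e-08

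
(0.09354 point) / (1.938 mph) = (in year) 1.208e-12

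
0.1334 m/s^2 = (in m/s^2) 0.1334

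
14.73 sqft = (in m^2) 1.368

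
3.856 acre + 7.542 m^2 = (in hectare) 1.561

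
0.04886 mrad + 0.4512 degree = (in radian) 0.007924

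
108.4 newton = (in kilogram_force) 11.05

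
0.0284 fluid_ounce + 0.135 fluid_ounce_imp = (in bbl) 2.941e-05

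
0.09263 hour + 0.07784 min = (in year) 1.072e-05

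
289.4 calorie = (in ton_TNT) 2.894e-07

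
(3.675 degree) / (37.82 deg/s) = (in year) 3.081e-09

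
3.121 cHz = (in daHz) 0.003121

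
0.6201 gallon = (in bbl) 0.01476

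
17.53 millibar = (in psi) 0.2543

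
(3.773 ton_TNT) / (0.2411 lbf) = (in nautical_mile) 7.948e+06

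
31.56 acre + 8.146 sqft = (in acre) 31.56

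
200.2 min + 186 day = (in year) 0.51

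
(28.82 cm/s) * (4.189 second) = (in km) 0.001207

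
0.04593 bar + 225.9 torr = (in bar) 0.3471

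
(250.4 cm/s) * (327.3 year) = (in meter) 2.585e+10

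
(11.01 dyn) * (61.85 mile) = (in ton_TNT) 2.619e-09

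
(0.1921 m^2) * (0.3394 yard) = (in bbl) 0.375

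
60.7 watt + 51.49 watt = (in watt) 112.2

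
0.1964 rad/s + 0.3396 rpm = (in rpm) 2.215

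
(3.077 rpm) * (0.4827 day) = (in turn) 2139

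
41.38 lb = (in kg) 18.77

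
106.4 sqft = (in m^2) 9.885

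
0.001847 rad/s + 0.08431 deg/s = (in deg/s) 0.1901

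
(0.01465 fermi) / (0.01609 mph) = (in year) 6.458e-23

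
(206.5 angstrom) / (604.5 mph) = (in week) 1.263e-16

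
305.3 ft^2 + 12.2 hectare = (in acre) 30.15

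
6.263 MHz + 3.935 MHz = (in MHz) 10.2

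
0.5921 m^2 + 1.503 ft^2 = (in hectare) 7.317e-05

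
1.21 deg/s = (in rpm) 0.2017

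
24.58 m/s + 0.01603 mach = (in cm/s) 3004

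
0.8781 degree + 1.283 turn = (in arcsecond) 1.666e+06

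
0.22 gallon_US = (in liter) 0.8328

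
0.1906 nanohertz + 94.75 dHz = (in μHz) 9.475e+06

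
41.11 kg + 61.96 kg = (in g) 1.031e+05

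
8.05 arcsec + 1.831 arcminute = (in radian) 0.0005716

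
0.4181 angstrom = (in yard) 4.572e-11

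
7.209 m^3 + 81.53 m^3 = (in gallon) 2.344e+04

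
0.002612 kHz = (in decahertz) 0.2612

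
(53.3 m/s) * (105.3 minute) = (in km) 336.7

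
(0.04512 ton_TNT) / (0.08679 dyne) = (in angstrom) 2.175e+24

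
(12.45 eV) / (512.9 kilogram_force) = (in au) 2.651e-33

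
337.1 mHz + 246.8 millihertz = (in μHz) 5.839e+05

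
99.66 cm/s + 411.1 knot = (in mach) 0.624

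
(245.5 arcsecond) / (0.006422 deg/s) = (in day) 0.0001229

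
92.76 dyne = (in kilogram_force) 9.459e-05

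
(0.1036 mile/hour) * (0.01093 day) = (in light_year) 4.623e-15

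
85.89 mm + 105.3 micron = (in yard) 0.09405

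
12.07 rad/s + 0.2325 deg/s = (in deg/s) 691.8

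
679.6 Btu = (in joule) 7.17e+05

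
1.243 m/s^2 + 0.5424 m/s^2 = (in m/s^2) 1.785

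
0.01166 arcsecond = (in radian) 5.653e-08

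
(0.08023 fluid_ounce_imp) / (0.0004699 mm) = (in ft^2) 52.22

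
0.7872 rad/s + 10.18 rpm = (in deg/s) 106.2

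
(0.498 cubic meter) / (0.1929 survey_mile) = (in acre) 3.964e-07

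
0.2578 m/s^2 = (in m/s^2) 0.2578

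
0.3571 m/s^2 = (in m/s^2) 0.3571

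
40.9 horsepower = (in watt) 3.05e+04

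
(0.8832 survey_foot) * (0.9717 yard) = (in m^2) 0.2392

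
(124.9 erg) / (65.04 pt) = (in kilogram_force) 5.551e-05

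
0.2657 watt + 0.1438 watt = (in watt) 0.4095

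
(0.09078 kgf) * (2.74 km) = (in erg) 2.439e+10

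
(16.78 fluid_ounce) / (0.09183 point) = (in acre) 0.003785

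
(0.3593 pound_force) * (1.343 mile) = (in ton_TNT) 8.256e-07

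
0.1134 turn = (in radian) 0.7125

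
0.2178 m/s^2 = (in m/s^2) 0.2178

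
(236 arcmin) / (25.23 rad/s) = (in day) 3.149e-08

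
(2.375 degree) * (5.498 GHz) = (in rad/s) 2.279e+08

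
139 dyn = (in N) 0.00139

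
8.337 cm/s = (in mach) 0.0002448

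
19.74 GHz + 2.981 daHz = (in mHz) 1.974e+13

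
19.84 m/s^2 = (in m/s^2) 19.84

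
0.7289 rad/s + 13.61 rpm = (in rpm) 20.57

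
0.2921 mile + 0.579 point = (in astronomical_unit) 3.142e-09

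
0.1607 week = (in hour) 27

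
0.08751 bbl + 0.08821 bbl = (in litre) 27.94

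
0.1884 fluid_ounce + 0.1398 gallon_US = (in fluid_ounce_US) 18.08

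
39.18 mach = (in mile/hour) 2.984e+04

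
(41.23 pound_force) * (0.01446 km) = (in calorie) 633.8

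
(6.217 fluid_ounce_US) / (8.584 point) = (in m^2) 0.06071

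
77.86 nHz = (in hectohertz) 7.786e-10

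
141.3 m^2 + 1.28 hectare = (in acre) 3.198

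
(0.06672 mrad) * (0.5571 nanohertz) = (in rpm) 3.549e-13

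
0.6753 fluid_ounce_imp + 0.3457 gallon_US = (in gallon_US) 0.3508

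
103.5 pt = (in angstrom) 3.651e+08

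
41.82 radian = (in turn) 6.656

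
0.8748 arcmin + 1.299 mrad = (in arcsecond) 320.4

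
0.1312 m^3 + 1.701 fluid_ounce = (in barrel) 0.8255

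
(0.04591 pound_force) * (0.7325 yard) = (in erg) 1.368e+06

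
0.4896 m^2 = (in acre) 0.000121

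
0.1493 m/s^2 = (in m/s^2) 0.1493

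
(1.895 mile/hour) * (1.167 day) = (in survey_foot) 2.802e+05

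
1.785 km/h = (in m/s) 0.4958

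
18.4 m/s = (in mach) 0.05404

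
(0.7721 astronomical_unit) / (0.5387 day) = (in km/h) 8.934e+06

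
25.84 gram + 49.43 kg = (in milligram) 4.946e+07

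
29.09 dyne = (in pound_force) 6.54e-05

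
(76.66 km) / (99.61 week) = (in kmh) 0.004581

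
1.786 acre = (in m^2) 7228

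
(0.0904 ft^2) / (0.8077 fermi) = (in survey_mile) 6.461e+09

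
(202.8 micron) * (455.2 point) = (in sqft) 0.0003505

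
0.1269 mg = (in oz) 4.476e-06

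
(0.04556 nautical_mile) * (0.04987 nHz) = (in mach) 1.236e-11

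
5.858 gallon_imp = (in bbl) 0.1675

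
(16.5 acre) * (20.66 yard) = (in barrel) 7.934e+06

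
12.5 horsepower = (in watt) 9321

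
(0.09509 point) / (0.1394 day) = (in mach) 8.18e-12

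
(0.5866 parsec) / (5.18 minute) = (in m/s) 5.824e+13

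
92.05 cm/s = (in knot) 1.789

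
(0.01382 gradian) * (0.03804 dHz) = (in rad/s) 8.258e-07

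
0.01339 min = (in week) 1.328e-06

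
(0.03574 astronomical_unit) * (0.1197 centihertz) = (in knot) 1.244e+07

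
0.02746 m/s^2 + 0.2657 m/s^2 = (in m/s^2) 0.2932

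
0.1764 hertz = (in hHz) 0.001764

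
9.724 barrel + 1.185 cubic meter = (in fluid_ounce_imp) 9.612e+04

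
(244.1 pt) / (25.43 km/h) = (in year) 3.866e-10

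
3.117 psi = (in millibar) 214.9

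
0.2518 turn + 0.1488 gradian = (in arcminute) 5447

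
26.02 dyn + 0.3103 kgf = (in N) 3.043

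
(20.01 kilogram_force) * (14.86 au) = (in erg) 4.362e+21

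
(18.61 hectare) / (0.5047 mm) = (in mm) 3.687e+11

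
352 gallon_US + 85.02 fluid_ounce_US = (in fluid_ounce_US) 4.514e+04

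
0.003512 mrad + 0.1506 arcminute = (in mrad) 0.04732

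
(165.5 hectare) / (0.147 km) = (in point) 3.191e+07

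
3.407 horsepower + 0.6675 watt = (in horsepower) 3.408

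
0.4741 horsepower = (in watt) 353.5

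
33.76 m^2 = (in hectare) 0.003376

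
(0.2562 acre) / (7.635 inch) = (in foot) 1.754e+04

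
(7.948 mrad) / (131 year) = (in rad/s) 1.924e-12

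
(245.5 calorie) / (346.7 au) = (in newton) 1.98e-11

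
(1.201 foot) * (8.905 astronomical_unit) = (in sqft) 5.249e+12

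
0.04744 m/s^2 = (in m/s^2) 0.04744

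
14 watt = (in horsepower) 0.01877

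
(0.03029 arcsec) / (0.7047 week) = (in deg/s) 1.974e-11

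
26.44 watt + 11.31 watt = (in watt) 37.75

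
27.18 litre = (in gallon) 7.18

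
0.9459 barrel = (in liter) 150.4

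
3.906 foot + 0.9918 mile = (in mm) 1.597e+06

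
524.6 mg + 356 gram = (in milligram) 3.565e+05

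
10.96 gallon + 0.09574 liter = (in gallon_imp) 9.147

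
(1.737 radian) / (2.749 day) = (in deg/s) 0.000419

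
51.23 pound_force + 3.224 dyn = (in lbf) 51.23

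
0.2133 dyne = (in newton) 2.133e-06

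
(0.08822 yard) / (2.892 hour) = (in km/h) 2.789e-05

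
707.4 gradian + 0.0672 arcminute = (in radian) 11.11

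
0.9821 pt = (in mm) 0.3465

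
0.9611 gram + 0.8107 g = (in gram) 1.772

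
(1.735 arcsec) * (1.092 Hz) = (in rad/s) 9.185e-06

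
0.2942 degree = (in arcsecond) 1059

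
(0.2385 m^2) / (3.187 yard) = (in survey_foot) 0.2685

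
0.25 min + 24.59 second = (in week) 6.546e-05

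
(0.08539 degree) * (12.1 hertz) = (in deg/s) 1.033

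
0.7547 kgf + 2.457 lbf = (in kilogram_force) 1.869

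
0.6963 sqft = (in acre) 1.598e-05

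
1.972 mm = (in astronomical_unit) 1.318e-14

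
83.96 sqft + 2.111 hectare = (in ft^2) 2.273e+05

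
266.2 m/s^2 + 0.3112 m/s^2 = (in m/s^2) 266.5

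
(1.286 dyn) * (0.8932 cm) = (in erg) 1.149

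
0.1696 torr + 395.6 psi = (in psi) 395.6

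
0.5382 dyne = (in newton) 5.382e-06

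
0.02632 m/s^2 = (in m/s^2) 0.02632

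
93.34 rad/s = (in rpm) 891.3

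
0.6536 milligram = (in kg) 6.536e-07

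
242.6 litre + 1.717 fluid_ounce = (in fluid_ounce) 8205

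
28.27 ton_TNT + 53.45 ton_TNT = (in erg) 3.419e+18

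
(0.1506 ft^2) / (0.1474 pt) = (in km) 0.2691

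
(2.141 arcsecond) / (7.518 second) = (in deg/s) 7.911e-05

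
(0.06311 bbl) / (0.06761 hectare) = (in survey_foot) 4.869e-05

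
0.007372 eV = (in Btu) 1.119e-24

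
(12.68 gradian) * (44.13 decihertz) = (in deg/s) 50.36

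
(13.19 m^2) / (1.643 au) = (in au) 3.587e-22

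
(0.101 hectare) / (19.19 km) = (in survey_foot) 0.1727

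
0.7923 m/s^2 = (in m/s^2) 0.7923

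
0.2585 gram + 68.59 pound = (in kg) 31.11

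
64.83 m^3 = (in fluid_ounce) 2.192e+06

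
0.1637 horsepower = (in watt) 122.1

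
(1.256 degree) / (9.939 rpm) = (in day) 2.438e-07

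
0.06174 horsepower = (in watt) 46.04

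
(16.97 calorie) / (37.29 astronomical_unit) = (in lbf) 2.861e-12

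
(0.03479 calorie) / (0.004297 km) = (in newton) 0.03388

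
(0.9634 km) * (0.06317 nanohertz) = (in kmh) 2.191e-07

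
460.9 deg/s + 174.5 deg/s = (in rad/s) 11.09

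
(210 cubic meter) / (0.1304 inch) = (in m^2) 6.34e+04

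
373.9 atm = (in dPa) 3.789e+08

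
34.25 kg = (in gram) 3.425e+04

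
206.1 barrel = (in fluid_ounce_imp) 1.153e+06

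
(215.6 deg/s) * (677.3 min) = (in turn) 2.434e+04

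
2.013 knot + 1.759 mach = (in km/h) 2160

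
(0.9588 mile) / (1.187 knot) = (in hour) 0.7019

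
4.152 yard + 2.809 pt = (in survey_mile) 0.00236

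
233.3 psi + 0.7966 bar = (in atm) 16.66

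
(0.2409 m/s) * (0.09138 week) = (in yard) 1.456e+04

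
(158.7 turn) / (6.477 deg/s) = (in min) 147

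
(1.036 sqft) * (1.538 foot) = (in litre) 45.12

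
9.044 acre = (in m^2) 3.66e+04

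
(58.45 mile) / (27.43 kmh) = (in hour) 3.429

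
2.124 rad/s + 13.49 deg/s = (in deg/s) 135.2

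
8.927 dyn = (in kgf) 9.103e-06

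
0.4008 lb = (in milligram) 1.818e+05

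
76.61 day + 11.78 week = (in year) 0.4358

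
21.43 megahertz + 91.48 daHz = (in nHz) 2.143e+16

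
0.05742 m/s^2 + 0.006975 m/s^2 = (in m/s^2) 0.06439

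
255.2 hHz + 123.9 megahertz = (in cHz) 1.239e+10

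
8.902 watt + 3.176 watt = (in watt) 12.08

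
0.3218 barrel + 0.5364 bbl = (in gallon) 36.04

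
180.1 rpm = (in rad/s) 18.86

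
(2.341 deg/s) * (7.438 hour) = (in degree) 6.268e+04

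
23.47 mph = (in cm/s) 1049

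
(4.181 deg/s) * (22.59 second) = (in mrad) 1648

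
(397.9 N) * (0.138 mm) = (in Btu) 5.204e-05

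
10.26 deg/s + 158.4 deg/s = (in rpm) 28.11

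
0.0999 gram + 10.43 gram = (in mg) 1.053e+04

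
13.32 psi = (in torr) 688.8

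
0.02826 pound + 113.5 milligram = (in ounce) 0.4562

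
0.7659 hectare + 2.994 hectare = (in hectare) 3.76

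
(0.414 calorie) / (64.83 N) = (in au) 1.786e-13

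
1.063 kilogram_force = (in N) 10.42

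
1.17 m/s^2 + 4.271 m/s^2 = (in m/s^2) 5.441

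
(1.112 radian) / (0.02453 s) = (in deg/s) 2597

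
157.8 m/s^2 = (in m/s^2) 157.8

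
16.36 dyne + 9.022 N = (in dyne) 9.022e+05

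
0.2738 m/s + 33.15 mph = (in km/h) 54.34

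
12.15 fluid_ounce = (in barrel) 0.00226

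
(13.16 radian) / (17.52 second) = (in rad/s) 0.7511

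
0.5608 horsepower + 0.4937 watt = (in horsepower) 0.5615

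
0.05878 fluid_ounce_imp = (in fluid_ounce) 0.05647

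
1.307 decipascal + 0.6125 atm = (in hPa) 620.6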